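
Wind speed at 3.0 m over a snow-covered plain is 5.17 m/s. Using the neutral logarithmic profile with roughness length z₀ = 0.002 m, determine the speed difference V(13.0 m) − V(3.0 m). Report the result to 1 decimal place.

Log law: V₂ = V₁ · ln(z₂/z₀)/ln(z₁/z₀) = 5.17 × 8.7796/7.3132 = 6.2066 m/s
ΔV = 6.2066 − 5.17 = 1.0366 m/s

1.0 m/s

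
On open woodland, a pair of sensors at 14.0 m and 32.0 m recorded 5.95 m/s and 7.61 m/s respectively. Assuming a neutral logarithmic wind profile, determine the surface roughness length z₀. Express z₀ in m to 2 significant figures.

Log law: V(z) ∝ ln(z/z₀). With r = V₁/V₂ = 5.95/7.61 = 0.78187,
r · ln(z₂/z₀) = ln(z₁/z₀) ⇒ ln z₀ = (ln z₁ − r·ln z₂)/(1 − r)
ln z₀ = (2.63906 − 0.78187×3.46574) / 0.21813 = -0.3240
z₀ = exp(-0.3240) = 0.7232 m

z₀ ≈ 0.72 m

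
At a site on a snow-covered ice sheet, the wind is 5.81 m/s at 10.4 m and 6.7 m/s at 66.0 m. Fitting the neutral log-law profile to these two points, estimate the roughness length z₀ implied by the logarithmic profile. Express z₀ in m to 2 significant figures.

z₀ ≈ 0.000060 m

Log law: V(z) ∝ ln(z/z₀). With r = V₁/V₂ = 5.81/6.7 = 0.86716,
r · ln(z₂/z₀) = ln(z₁/z₀) ⇒ ln z₀ = (ln z₁ − r·ln z₂)/(1 − r)
ln z₀ = (2.34181 − 0.86716×4.18965) / 0.13284 = -9.7211
z₀ = exp(-9.7211) = 0.00006000 m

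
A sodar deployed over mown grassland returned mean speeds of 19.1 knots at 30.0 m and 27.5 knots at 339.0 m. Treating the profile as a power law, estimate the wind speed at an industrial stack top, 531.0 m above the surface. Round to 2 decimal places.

29.42 knots

First find α: α = ln(V₂/V₁)/ln(z₂/z₁) = ln(27.5/19.1)/ln(339.0/30.0) = 0.36450/2.42480 = 0.1503
Extrapolate from 339.0 m to 531.0 m: V₃ = 27.5 × (531.0/339.0)^0.1503 = 27.5 × 1.0698 = 29.4191 knots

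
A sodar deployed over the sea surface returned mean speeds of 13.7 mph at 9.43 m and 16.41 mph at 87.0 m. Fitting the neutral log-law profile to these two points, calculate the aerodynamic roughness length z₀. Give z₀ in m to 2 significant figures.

z₀ ≈ 0.00012 m

Log law: V(z) ∝ ln(z/z₀). With r = V₁/V₂ = 13.7/16.41 = 0.83486,
r · ln(z₂/z₀) = ln(z₁/z₀) ⇒ ln z₀ = (ln z₁ − r·ln z₂)/(1 − r)
ln z₀ = (2.24390 − 0.83486×4.46591) / 0.16514 = -8.9892
z₀ = exp(-8.9892) = 0.0001248 m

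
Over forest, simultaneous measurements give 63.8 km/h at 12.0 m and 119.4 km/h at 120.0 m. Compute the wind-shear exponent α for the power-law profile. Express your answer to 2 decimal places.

α ≈ 0.27

Power law: V₂/V₁ = (z₂/z₁)^α ⇒ α = ln(V₂/V₁) / ln(z₂/z₁)
α = ln(119.4/63.8) / ln(120.0/12.0) = ln(1.8715) / ln(10.0000)
  = 0.62673 / 2.30259 = 0.27218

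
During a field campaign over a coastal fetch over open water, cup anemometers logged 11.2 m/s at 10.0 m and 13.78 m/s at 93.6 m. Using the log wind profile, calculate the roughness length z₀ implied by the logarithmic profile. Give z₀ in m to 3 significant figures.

Log law: V(z) ∝ ln(z/z₀). With r = V₁/V₂ = 11.2/13.78 = 0.81277,
r · ln(z₂/z₀) = ln(z₁/z₀) ⇒ ln z₀ = (ln z₁ − r·ln z₂)/(1 − r)
ln z₀ = (2.30259 − 0.81277×4.53903) / 0.18723 = -7.4060
z₀ = exp(-7.4060) = 0.0006076 m

z₀ ≈ 0.000608 m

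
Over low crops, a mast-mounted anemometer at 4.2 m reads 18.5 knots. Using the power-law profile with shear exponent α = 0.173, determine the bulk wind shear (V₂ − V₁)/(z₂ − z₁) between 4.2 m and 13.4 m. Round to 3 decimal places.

Power law: V₂ = V₁ · (z₂/z₁)^α = 18.5 × (3.1905)^0.173 = 22.6120 knots
ΔV/Δz = (22.6120 − 18.5)/(13.4 − 4.2) = 4.1120/9.2000 = 0.44696 knots/m

0.447 knots/m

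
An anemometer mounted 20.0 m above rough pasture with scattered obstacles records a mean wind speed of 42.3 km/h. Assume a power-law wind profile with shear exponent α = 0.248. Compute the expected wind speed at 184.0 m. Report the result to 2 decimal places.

Power-law profile: V₂ = V₁ · (z₂/z₁)^α
V₂ = 42.3 × (184.0/20.0)^0.248 = 42.3 × (9.2000)^0.248
    = 42.3 × 1.7339 = 73.3432 km/h

73.34 km/h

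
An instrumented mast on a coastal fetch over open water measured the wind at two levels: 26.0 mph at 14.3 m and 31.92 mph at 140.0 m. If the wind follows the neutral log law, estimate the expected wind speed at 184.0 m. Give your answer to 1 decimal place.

Log law: V ∝ ln(z/z₀). From the pair, with r = V₁/V₂ = 0.81454,
ln z₀ = (ln z₁ − r·ln z₂)/(1 − r) = (2.6603 − 0.81454×4.9416)/0.18546 = -7.3593 → z₀ = 0.0006366 m
V₃ = V₁ · ln(z₃/z₀)/ln(z₁/z₀) = 26.0 × 12.5743/10.0196 = 32.6292 mph

32.6 mph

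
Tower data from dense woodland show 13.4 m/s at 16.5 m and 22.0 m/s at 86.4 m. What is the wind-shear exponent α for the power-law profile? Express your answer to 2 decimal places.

Power law: V₂/V₁ = (z₂/z₁)^α ⇒ α = ln(V₂/V₁) / ln(z₂/z₁)
α = ln(22.0/13.4) / ln(86.4/16.5) = ln(1.6418) / ln(5.2364)
  = 0.49579 / 1.65563 = 0.29946

α ≈ 0.30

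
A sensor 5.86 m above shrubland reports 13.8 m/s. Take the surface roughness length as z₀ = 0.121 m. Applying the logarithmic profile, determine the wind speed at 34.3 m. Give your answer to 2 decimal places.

Log law: V(z) ∝ ln(z/z₀), so V₂/V₁ = ln(z₂/z₀) / ln(z₁/z₀).
ln(34.3/0.121) = 5.6471, ln(5.86/0.121) = 3.8801
V₂ = 13.8 × 5.6471/3.8801 = 13.8 × 1.4554 = 20.0845 m/s

20.08 m/s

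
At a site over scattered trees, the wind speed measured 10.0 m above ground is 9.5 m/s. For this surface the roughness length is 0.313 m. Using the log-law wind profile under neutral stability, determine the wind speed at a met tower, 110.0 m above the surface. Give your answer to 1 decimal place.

16.1 m/s

Log law: V(z) ∝ ln(z/z₀), so V₂/V₁ = ln(z₂/z₀) / ln(z₁/z₀).
ln(110.0/0.313) = 5.8620, ln(10.0/0.313) = 3.4641
V₂ = 9.5 × 5.8620/3.4641 = 9.5 × 1.6922 = 16.0760 m/s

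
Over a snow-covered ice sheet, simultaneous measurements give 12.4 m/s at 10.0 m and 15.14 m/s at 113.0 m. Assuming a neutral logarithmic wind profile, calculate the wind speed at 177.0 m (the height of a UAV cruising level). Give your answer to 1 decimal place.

15.6 m/s

Log law: V ∝ ln(z/z₀). From the pair, with r = V₁/V₂ = 0.81902,
ln z₀ = (ln z₁ − r·ln z₂)/(1 − r) = (2.3026 − 0.81902×4.7274)/0.18098 = -8.6710 → z₀ = 0.0001715 m
V₃ = V₁ · ln(z₃/z₀)/ln(z₁/z₀) = 12.4 × 13.8471/10.9736 = 15.6471 m/s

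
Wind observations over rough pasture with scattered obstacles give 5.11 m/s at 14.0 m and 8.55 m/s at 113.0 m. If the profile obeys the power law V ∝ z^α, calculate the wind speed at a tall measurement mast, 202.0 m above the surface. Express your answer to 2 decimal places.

9.87 m/s

First find α: α = ln(V₂/V₁)/ln(z₂/z₁) = ln(8.55/5.11)/ln(113.0/14.0) = 0.51473/2.08833 = 0.2465
Extrapolate from 113.0 m to 202.0 m: V₃ = 8.55 × (202.0/113.0)^0.2465 = 8.55 × 1.1539 = 9.8661 m/s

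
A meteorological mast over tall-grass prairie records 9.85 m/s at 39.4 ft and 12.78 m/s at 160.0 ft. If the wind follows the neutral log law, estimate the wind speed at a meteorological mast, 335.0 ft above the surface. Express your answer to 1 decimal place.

14.3 m/s

Log law: V ∝ ln(z/z₀). From the pair, with r = V₁/V₂ = 0.77074,
ln z₀ = (ln z₁ − r·ln z₂)/(1 − r) = (3.6738 − 0.77074×5.0752)/0.22926 = -1.0375 → z₀ = 0.3544 ft
V₃ = V₁ · ln(z₃/z₀)/ln(z₁/z₀) = 9.85 × 6.8516/4.7112 = 14.3250 m/s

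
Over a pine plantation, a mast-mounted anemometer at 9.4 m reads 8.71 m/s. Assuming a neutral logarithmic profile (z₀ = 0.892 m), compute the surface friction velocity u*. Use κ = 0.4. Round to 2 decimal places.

u* ≈ 1.48 m/s

Log law: V(z) = (u*/κ) · ln(z/z₀) ⇒ u* = κ · V / ln(z/z₀)
u* = 0.4 × 8.71 / ln(9.4/0.892) = 0.4 × 8.71 / 2.3550
   = 3.4840 / 2.3550 = 1.4794 m/s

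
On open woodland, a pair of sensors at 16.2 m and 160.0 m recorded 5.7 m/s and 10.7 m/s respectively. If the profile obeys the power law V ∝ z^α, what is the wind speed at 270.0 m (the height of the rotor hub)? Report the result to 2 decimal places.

First find α: α = ln(V₂/V₁)/ln(z₂/z₁) = ln(10.7/5.7)/ln(160.0/16.2) = 0.62978/2.29016 = 0.2750
Extrapolate from 160.0 m to 270.0 m: V₃ = 10.7 × (270.0/160.0)^0.2750 = 10.7 × 1.1548 = 12.3559 m/s

12.36 m/s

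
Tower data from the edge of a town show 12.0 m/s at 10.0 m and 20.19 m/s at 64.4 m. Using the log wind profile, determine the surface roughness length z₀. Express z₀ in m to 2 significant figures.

z₀ ≈ 0.65 m

Log law: V(z) ∝ ln(z/z₀). With r = V₁/V₂ = 12.0/20.19 = 0.59435,
r · ln(z₂/z₀) = ln(z₁/z₀) ⇒ ln z₀ = (ln z₁ − r·ln z₂)/(1 − r)
ln z₀ = (2.30259 − 0.59435×4.16511) / 0.40565 = -0.4264
z₀ = exp(-0.4264) = 0.6529 m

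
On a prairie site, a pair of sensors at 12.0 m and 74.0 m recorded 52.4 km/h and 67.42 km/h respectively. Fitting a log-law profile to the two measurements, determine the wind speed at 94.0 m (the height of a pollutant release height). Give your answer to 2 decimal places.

Log law: V ∝ ln(z/z₀). From the pair, with r = V₁/V₂ = 0.77722,
ln z₀ = (ln z₁ − r·ln z₂)/(1 − r) = (2.4849 − 0.77722×4.3041)/0.22278 = -3.8616 → z₀ = 0.02104 m
V₃ = V₁ · ln(z₃/z₀)/ln(z₁/z₀) = 52.4 × 8.4049/6.3465 = 69.3952 km/h

69.40 km/h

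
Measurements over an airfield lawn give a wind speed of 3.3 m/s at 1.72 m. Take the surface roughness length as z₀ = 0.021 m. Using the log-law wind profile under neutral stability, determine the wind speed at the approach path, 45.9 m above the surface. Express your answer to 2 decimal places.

Log law: V(z) ∝ ln(z/z₀), so V₂/V₁ = ln(z₂/z₀) / ln(z₁/z₀).
ln(45.9/0.021) = 7.6897, ln(1.72/0.021) = 4.4056
V₂ = 3.3 × 7.6897/4.4056 = 3.3 × 1.7455 = 5.7600 m/s

5.76 m/s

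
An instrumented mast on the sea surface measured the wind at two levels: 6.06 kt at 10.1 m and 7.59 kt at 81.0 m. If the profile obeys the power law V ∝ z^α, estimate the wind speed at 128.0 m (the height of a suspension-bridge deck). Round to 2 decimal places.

First find α: α = ln(V₂/V₁)/ln(z₂/z₁) = ln(7.59/6.06)/ln(81.0/10.1) = 0.22512/2.08191 = 0.1081
Extrapolate from 81.0 m to 128.0 m: V₃ = 7.59 × (128.0/81.0)^0.1081 = 7.59 × 1.0507 = 7.9750 kt

7.97 kt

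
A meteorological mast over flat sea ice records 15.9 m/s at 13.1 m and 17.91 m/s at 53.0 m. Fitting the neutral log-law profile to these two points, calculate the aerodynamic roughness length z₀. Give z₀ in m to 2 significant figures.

Log law: V(z) ∝ ln(z/z₀). With r = V₁/V₂ = 15.9/17.91 = 0.88777,
r · ln(z₂/z₀) = ln(z₁/z₀) ⇒ ln z₀ = (ln z₁ − r·ln z₂)/(1 − r)
ln z₀ = (2.57261 − 0.88777×3.97029) / 0.11223 = -8.4837
z₀ = exp(-8.4837) = 0.0002068 m

z₀ ≈ 0.00021 m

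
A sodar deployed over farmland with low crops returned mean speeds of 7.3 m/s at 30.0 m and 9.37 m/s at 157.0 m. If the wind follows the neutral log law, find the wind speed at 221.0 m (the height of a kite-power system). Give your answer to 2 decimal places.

9.80 m/s

Log law: V ∝ ln(z/z₀). From the pair, with r = V₁/V₂ = 0.77908,
ln z₀ = (ln z₁ − r·ln z₂)/(1 − r) = (3.4012 − 0.77908×5.0562)/0.22092 = -2.4354 → z₀ = 0.08756 m
V₃ = V₁ · ln(z₃/z₀)/ln(z₁/z₀) = 7.3 × 7.8336/5.8366 = 9.7976 m/s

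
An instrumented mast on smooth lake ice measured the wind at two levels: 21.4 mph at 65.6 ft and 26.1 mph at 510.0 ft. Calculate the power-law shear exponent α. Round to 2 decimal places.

α ≈ 0.10

Power law: V₂/V₁ = (z₂/z₁)^α ⇒ α = ln(V₂/V₁) / ln(z₂/z₁)
α = ln(26.1/21.4) / ln(510.0/65.6) = ln(1.2196) / ln(7.7744)
  = 0.19854 / 2.05084 = 0.09681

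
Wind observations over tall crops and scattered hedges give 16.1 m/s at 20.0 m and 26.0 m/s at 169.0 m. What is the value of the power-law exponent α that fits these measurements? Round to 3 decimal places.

Power law: V₂/V₁ = (z₂/z₁)^α ⇒ α = ln(V₂/V₁) / ln(z₂/z₁)
α = ln(26.0/16.1) / ln(169.0/20.0) = ln(1.6149) / ln(8.4500)
  = 0.47928 / 2.13417 = 0.22457

α ≈ 0.225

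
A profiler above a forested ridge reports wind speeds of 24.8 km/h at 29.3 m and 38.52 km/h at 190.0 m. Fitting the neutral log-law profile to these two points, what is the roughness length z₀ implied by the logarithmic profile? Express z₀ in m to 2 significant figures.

Log law: V(z) ∝ ln(z/z₀). With r = V₁/V₂ = 24.8/38.52 = 0.64382,
r · ln(z₂/z₀) = ln(z₁/z₀) ⇒ ln z₀ = (ln z₁ − r·ln z₂)/(1 − r)
ln z₀ = (3.37759 − 0.64382×5.24702) / 0.35618 = -0.0016
z₀ = exp(-0.0016) = 0.9984 m

z₀ ≈ 1.00 m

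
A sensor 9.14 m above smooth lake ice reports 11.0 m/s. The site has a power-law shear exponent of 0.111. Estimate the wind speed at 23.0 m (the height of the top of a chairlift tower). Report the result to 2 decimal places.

12.19 m/s

Power-law profile: V₂ = V₁ · (z₂/z₁)^α
V₂ = 11.0 × (23.0/9.14)^0.111 = 11.0 × (2.5164)^0.111
    = 11.0 × 1.1079 = 12.1865 m/s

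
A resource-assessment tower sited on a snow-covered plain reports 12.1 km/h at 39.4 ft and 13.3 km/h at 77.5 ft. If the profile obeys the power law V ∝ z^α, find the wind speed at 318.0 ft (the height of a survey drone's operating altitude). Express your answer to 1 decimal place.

16.2 km/h

First find α: α = ln(V₂/V₁)/ln(z₂/z₁) = ln(13.3/12.1)/ln(77.5/39.4) = 0.09456/0.67651 = 0.1398
Extrapolate from 77.5 ft to 318.0 ft: V₃ = 13.3 × (318.0/77.5)^0.1398 = 13.3 × 1.2181 = 16.2013 km/h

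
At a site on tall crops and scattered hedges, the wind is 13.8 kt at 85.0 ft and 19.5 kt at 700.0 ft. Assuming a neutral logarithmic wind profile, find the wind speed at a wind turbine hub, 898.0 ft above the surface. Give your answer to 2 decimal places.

20.17 kt

Log law: V ∝ ln(z/z₀). From the pair, with r = V₁/V₂ = 0.70769,
ln z₀ = (ln z₁ − r·ln z₂)/(1 − r) = (4.4427 − 0.70769×6.5511)/0.29231 = -0.6620 → z₀ = 0.5158 ft
V₃ = V₁ · ln(z₃/z₀)/ln(z₁/z₀) = 13.8 × 7.4621/5.1046 = 20.1734 kt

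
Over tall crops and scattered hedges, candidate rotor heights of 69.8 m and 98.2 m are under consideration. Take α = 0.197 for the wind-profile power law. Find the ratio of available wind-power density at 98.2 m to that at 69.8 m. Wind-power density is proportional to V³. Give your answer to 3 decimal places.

1.224

Speed ratio: V_B/V_A = (z_B/z_A)^α = (98.2/69.8)^0.197 = (1.4069)^0.197 = 1.06956
Power-density ratio: P_B/P_A = (V_B/V_A)³ = (1.06956)³ = 1.22354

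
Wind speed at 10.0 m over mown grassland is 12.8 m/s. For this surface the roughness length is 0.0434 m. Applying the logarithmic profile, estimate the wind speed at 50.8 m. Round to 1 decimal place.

16.6 m/s

Log law: V(z) ∝ ln(z/z₀), so V₂/V₁ = ln(z₂/z₀) / ln(z₁/z₀).
ln(50.8/0.0434) = 7.0652, ln(10.0/0.0434) = 5.4399
V₂ = 12.8 × 7.0652/5.4399 = 12.8 × 1.2988 = 16.6243 m/s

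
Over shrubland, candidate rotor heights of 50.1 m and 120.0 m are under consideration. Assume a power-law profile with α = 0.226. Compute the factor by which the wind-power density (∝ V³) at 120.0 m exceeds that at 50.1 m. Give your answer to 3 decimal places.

1.808

Speed ratio: V_B/V_A = (z_B/z_A)^α = (120.0/50.1)^0.226 = (2.3952)^0.226 = 1.21824
Power-density ratio: P_B/P_A = (V_B/V_A)³ = (1.21824)³ = 1.80799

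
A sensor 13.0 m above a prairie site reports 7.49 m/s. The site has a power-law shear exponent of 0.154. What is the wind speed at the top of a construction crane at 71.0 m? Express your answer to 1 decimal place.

Power-law profile: V₂ = V₁ · (z₂/z₁)^α
V₂ = 7.49 × (71.0/13.0)^0.154 = 7.49 × (5.4615)^0.154
    = 7.49 × 1.2988 = 9.7281 m/s

9.7 m/s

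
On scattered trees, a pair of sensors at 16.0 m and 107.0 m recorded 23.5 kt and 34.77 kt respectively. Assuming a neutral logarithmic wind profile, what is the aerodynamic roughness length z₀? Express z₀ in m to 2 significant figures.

z₀ ≈ 0.30 m

Log law: V(z) ∝ ln(z/z₀). With r = V₁/V₂ = 23.5/34.77 = 0.67587,
r · ln(z₂/z₀) = ln(z₁/z₀) ⇒ ln z₀ = (ln z₁ − r·ln z₂)/(1 − r)
ln z₀ = (2.77259 − 0.67587×4.67283) / 0.32413 = -1.1898
z₀ = exp(-1.1898) = 0.3043 m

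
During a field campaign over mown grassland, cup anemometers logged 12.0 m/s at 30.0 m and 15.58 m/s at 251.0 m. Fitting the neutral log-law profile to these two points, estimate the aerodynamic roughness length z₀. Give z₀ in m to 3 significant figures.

z₀ ≈ 0.0243 m

Log law: V(z) ∝ ln(z/z₀). With r = V₁/V₂ = 12.0/15.58 = 0.77022,
r · ln(z₂/z₀) = ln(z₁/z₀) ⇒ ln z₀ = (ln z₁ − r·ln z₂)/(1 − r)
ln z₀ = (3.40120 − 0.77022×5.52545) / 0.22978 = -3.7192
z₀ = exp(-3.7192) = 0.02425 m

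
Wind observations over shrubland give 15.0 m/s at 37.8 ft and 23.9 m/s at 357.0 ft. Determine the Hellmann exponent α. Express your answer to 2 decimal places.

α ≈ 0.21

Power law: V₂/V₁ = (z₂/z₁)^α ⇒ α = ln(V₂/V₁) / ln(z₂/z₁)
α = ln(23.9/15.0) / ln(357.0/37.8) = ln(1.5933) / ln(9.4444)
  = 0.46583 / 2.24543 = 0.20746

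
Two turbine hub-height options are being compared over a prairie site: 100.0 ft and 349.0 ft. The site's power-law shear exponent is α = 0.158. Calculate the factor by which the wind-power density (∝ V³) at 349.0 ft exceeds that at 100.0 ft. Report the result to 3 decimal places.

Speed ratio: V_B/V_A = (z_B/z_A)^α = (349.0/100.0)^0.158 = (3.4900)^0.158 = 1.21833
Power-density ratio: P_B/P_A = (V_B/V_A)³ = (1.21833)³ = 1.80842

1.808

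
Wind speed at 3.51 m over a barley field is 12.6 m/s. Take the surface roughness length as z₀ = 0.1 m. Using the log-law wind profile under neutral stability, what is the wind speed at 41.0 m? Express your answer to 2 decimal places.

21.30 m/s

Log law: V(z) ∝ ln(z/z₀), so V₂/V₁ = ln(z₂/z₀) / ln(z₁/z₀).
ln(41.0/0.1) = 6.0162, ln(3.51/0.1) = 3.5582
V₂ = 12.6 × 6.0162/3.5582 = 12.6 × 1.6908 = 21.3039 m/s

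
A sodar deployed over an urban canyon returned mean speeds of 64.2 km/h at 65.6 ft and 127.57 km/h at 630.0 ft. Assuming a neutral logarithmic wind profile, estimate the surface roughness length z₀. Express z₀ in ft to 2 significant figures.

Log law: V(z) ∝ ln(z/z₀). With r = V₁/V₂ = 64.2/127.57 = 0.50325,
r · ln(z₂/z₀) = ln(z₁/z₀) ⇒ ln z₀ = (ln z₁ − r·ln z₂)/(1 − r)
ln z₀ = (4.18358 − 0.50325×6.44572) / 0.49675 = 1.8918
z₀ = exp(1.8918) = 6.631 ft

z₀ ≈ 6.6 ft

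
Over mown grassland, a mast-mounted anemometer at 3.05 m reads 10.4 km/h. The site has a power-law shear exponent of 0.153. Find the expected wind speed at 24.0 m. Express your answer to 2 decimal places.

Power-law profile: V₂ = V₁ · (z₂/z₁)^α
V₂ = 10.4 × (24.0/3.05)^0.153 = 10.4 × (7.8689)^0.153
    = 10.4 × 1.3711 = 14.2596 km/h

14.26 km/h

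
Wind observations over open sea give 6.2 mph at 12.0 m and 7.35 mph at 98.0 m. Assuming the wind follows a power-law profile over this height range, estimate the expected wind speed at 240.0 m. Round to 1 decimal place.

First find α: α = ln(V₂/V₁)/ln(z₂/z₁) = ln(7.35/6.2)/ln(98.0/12.0) = 0.17015/2.10006 = 0.0810
Extrapolate from 98.0 m to 240.0 m: V₃ = 7.35 × (240.0/98.0)^0.0810 = 7.35 × 1.0753 = 7.9032 mph

7.9 mph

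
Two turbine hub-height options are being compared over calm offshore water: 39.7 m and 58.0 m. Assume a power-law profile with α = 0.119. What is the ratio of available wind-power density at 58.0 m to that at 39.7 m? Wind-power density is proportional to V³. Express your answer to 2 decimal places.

1.14

Speed ratio: V_B/V_A = (z_B/z_A)^α = (58.0/39.7)^0.119 = (1.4610)^0.119 = 1.04614
Power-density ratio: P_B/P_A = (V_B/V_A)³ = (1.04614)³ = 1.14492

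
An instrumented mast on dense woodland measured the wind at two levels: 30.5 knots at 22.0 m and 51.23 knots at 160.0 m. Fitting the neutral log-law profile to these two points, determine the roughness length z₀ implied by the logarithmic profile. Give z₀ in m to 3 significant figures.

Log law: V(z) ∝ ln(z/z₀). With r = V₁/V₂ = 30.5/51.23 = 0.59535,
r · ln(z₂/z₀) = ln(z₁/z₀) ⇒ ln z₀ = (ln z₁ − r·ln z₂)/(1 − r)
ln z₀ = (3.09104 − 0.59535×5.07517) / 0.40465 = 0.1718
z₀ = exp(0.1718) = 1.187 m

z₀ ≈ 1.19 m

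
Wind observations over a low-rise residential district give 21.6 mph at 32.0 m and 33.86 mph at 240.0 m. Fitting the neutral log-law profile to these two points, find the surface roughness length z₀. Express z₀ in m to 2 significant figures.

z₀ ≈ 0.92 m

Log law: V(z) ∝ ln(z/z₀). With r = V₁/V₂ = 21.6/33.86 = 0.63792,
r · ln(z₂/z₀) = ln(z₁/z₀) ⇒ ln z₀ = (ln z₁ − r·ln z₂)/(1 − r)
ln z₀ = (3.46574 − 0.63792×5.48064) / 0.36208 = -0.0842
z₀ = exp(-0.0842) = 0.9193 m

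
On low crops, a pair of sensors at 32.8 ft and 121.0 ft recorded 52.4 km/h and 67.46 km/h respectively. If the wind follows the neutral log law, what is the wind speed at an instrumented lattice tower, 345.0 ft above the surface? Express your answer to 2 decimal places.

79.55 km/h

Log law: V ∝ ln(z/z₀). From the pair, with r = V₁/V₂ = 0.77676,
ln z₀ = (ln z₁ − r·ln z₂)/(1 − r) = (3.4904 − 0.77676×4.7958)/0.22324 = -1.0515 → z₀ = 0.3494 ft
V₃ = V₁ · ln(z₃/z₀)/ln(z₁/z₀) = 52.4 × 6.8950/4.5419 = 79.5480 km/h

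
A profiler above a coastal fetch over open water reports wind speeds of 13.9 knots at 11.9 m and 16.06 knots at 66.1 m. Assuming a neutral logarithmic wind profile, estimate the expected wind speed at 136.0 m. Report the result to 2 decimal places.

16.97 knots

Log law: V ∝ ln(z/z₀). From the pair, with r = V₁/V₂ = 0.86550,
ln z₀ = (ln z₁ − r·ln z₂)/(1 − r) = (2.4765 − 0.86550×4.1912)/0.13450 = -8.5574 → z₀ = 0.0001921 m
V₃ = V₁ · ln(z₃/z₀)/ln(z₁/z₀) = 13.9 × 13.4701/11.0340 = 16.9689 knots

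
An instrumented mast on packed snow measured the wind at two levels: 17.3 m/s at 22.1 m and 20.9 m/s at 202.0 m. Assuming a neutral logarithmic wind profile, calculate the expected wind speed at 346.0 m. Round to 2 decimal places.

21.78 m/s

Log law: V ∝ ln(z/z₀). From the pair, with r = V₁/V₂ = 0.82775,
ln z₀ = (ln z₁ − r·ln z₂)/(1 − r) = (3.0956 − 0.82775×5.3083)/0.17225 = -7.5376 → z₀ = 0.0005327 m
V₃ = V₁ · ln(z₃/z₀)/ln(z₁/z₀) = 17.3 × 13.3841/10.6332 = 21.7756 m/s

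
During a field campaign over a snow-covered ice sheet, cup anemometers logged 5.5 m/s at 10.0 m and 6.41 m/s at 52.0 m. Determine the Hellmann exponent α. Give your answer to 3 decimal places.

α ≈ 0.093

Power law: V₂/V₁ = (z₂/z₁)^α ⇒ α = ln(V₂/V₁) / ln(z₂/z₁)
α = ln(6.41/5.5) / ln(52.0/10.0) = ln(1.1655) / ln(5.2000)
  = 0.15311 / 1.64866 = 0.09287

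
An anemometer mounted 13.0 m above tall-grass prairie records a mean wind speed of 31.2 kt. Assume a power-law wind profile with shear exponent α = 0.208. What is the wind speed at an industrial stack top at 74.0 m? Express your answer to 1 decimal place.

Power-law profile: V₂ = V₁ · (z₂/z₁)^α
V₂ = 31.2 × (74.0/13.0)^0.208 = 31.2 × (5.6923)^0.208
    = 31.2 × 1.4358 = 44.7976 kt

44.8 kt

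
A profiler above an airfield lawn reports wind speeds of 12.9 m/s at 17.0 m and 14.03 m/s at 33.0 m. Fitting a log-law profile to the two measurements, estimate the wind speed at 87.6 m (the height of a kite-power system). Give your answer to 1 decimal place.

Log law: V ∝ ln(z/z₀). From the pair, with r = V₁/V₂ = 0.91946,
ln z₀ = (ln z₁ − r·ln z₂)/(1 − r) = (2.8332 − 0.91946×3.4965)/0.08054 = -4.7389 → z₀ = 0.008748 m
V₃ = V₁ · ln(z₃/z₀)/ln(z₁/z₀) = 12.9 × 9.2117/7.5721 = 15.6932 m/s

15.7 m/s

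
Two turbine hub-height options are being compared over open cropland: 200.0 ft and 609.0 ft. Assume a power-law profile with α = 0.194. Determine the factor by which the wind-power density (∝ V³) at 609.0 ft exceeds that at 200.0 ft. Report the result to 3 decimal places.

Speed ratio: V_B/V_A = (z_B/z_A)^α = (609.0/200.0)^0.194 = (3.0450)^0.194 = 1.24113
Power-density ratio: P_B/P_A = (V_B/V_A)³ = (1.24113)³ = 1.91182

1.912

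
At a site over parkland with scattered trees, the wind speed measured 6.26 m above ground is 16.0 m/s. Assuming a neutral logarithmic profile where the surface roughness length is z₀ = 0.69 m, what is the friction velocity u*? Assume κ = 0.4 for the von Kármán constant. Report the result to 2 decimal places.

Log law: V(z) = (u*/κ) · ln(z/z₀) ⇒ u* = κ · V / ln(z/z₀)
u* = 0.4 × 16.0 / ln(6.26/0.69) = 0.4 × 16.0 / 2.2052
   = 6.4000 / 2.2052 = 2.9022 m/s

u* ≈ 2.90 m/s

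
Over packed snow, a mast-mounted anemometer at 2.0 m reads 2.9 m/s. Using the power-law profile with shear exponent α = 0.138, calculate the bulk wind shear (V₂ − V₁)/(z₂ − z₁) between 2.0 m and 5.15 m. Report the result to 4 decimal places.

Power law: V₂ = V₁ · (z₂/z₁)^α = 2.9 × (2.5750)^0.138 = 3.3043 m/s
ΔV/Δz = (3.3043 − 2.9)/(5.15 − 2.0) = 0.4043/3.1500 = 0.12836 m/s/m

0.1284 m/s/m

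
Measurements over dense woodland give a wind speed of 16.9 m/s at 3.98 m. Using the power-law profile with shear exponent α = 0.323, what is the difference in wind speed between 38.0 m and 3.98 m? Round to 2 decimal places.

Power law: V₂ = V₁ · (z₂/z₁)^α = 16.9 × (9.5477)^0.323 = 35.0263 m/s
ΔV = 35.0263 − 16.9 = 18.1263 m/s

18.13 m/s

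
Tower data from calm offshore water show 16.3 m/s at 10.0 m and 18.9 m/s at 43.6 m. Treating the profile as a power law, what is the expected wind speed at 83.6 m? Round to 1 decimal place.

First find α: α = ln(V₂/V₁)/ln(z₂/z₁) = ln(18.9/16.3)/ln(43.6/10.0) = 0.14800/1.47247 = 0.1005
Extrapolate from 43.6 m to 83.6 m: V₃ = 18.9 × (83.6/43.6)^0.1005 = 18.9 × 1.0676 = 20.1780 m/s

20.2 m/s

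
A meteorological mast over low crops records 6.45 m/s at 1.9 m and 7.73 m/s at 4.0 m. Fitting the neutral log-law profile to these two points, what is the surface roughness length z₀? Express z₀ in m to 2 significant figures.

z₀ ≈ 0.045 m

Log law: V(z) ∝ ln(z/z₀). With r = V₁/V₂ = 6.45/7.73 = 0.83441,
r · ln(z₂/z₀) = ln(z₁/z₀) ⇒ ln z₀ = (ln z₁ − r·ln z₂)/(1 − r)
ln z₀ = (0.64185 − 0.83441×1.38629) / 0.16559 = -3.1094
z₀ = exp(-3.1094) = 0.04463 m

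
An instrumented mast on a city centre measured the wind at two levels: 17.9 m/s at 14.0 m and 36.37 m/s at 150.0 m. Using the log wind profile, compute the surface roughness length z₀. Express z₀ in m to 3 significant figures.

Log law: V(z) ∝ ln(z/z₀). With r = V₁/V₂ = 17.9/36.37 = 0.49216,
r · ln(z₂/z₀) = ln(z₁/z₀) ⇒ ln z₀ = (ln z₁ − r·ln z₂)/(1 − r)
ln z₀ = (2.63906 − 0.49216×5.01064) / 0.50784 = 0.3407
z₀ = exp(0.3407) = 1.406 m

z₀ ≈ 1.41 m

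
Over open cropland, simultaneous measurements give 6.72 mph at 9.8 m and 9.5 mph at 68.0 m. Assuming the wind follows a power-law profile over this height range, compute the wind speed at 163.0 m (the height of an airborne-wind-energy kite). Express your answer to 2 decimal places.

11.11 mph

First find α: α = ln(V₂/V₁)/ln(z₂/z₁) = ln(9.5/6.72)/ln(68.0/9.8) = 0.34620/1.93713 = 0.1787
Extrapolate from 68.0 m to 163.0 m: V₃ = 9.5 × (163.0/68.0)^0.1787 = 9.5 × 1.1691 = 11.1066 mph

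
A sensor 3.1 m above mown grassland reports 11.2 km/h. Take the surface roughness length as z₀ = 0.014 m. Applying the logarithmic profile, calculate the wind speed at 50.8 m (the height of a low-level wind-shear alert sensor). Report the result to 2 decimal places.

17.00 km/h

Log law: V(z) ∝ ln(z/z₀), so V₂/V₁ = ln(z₂/z₀) / ln(z₁/z₀).
ln(50.8/0.014) = 8.1966, ln(3.1/0.014) = 5.4001
V₂ = 11.2 × 8.1966/5.4001 = 11.2 × 1.5179 = 17.0000 km/h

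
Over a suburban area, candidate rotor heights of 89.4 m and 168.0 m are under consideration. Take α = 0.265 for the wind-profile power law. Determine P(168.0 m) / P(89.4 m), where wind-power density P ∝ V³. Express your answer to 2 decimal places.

1.65

Speed ratio: V_B/V_A = (z_B/z_A)^α = (168.0/89.4)^0.265 = (1.8792)^0.265 = 1.18196
Power-density ratio: P_B/P_A = (V_B/V_A)³ = (1.18196)³ = 1.65123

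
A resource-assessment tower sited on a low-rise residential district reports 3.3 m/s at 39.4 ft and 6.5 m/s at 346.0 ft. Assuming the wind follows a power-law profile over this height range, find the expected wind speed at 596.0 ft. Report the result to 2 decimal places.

First find α: α = ln(V₂/V₁)/ln(z₂/z₁) = ln(6.5/3.3)/ln(346.0/39.4) = 0.67788/2.17267 = 0.3120
Extrapolate from 346.0 ft to 596.0 ft: V₃ = 6.5 × (596.0/346.0)^0.3120 = 6.5 × 1.1849 = 7.7019 m/s

7.70 m/s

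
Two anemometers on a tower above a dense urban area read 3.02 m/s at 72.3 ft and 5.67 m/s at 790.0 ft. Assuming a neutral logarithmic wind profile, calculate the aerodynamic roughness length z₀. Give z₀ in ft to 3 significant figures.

z₀ ≈ 4.74 ft

Log law: V(z) ∝ ln(z/z₀). With r = V₁/V₂ = 3.02/5.67 = 0.53263,
r · ln(z₂/z₀) = ln(z₁/z₀) ⇒ ln z₀ = (ln z₁ − r·ln z₂)/(1 − r)
ln z₀ = (4.28082 − 0.53263×6.67203) / 0.46737 = 1.5557
z₀ = exp(1.5557) = 4.739 ft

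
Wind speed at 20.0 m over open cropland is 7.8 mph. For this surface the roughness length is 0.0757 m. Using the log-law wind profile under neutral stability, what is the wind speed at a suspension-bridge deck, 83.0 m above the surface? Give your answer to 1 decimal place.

9.8 mph

Log law: V(z) ∝ ln(z/z₀), so V₂/V₁ = ln(z₂/z₀) / ln(z₁/z₀).
ln(83.0/0.0757) = 6.9998, ln(20.0/0.0757) = 5.5767
V₂ = 7.8 × 6.9998/5.5767 = 7.8 × 1.2552 = 9.7905 mph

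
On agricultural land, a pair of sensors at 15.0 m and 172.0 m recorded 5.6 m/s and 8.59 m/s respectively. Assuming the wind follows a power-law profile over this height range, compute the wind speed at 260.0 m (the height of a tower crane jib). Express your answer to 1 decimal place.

9.2 m/s

First find α: α = ln(V₂/V₁)/ln(z₂/z₁) = ln(8.59/5.6)/ln(172.0/15.0) = 0.42783/2.43944 = 0.1754
Extrapolate from 172.0 m to 260.0 m: V₃ = 8.59 × (260.0/172.0)^0.1754 = 8.59 × 1.0752 = 9.2356 m/s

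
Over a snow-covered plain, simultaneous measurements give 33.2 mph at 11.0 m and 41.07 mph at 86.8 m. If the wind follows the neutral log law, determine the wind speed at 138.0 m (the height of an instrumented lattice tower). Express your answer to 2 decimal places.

Log law: V ∝ ln(z/z₀). From the pair, with r = V₁/V₂ = 0.80838,
ln z₀ = (ln z₁ − r·ln z₂)/(1 − r) = (2.3979 − 0.80838×4.4636)/0.19162 = -6.3164 → z₀ = 0.001806 m
V₃ = V₁ · ln(z₃/z₀)/ln(z₁/z₀) = 33.2 × 11.2437/8.7143 = 42.8364 mph

42.84 mph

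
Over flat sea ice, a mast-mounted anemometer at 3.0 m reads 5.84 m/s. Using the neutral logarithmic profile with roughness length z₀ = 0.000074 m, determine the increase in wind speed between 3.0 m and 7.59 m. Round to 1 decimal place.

Log law: V₂ = V₁ · ln(z₂/z₀)/ln(z₁/z₀) = 5.84 × 11.5383/10.6101 = 6.3509 m/s
ΔV = 6.3509 − 5.84 = 0.5109 m/s

0.5 m/s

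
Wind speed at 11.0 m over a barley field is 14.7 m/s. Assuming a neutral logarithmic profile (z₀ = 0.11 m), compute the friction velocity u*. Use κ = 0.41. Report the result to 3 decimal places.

u* ≈ 1.309 m/s

Log law: V(z) = (u*/κ) · ln(z/z₀) ⇒ u* = κ · V / ln(z/z₀)
u* = 0.41 × 14.7 / ln(11.0/0.11) = 0.41 × 14.7 / 4.6052
   = 6.0270 / 4.6052 = 1.3087 m/s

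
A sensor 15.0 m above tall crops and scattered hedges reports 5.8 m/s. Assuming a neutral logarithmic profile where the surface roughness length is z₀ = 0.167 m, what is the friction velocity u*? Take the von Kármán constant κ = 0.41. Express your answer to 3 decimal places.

Log law: V(z) = (u*/κ) · ln(z/z₀) ⇒ u* = κ · V / ln(z/z₀)
u* = 0.41 × 5.8 / ln(15.0/0.167) = 0.41 × 5.8 / 4.4978
   = 2.3780 / 4.4978 = 0.5287 m/s

u* ≈ 0.529 m/s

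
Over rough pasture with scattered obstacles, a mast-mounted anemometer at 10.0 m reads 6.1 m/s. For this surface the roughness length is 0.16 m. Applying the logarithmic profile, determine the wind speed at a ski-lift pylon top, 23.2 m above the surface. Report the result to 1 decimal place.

Log law: V(z) ∝ ln(z/z₀), so V₂/V₁ = ln(z₂/z₀) / ln(z₁/z₀).
ln(23.2/0.16) = 4.9767, ln(10.0/0.16) = 4.1352
V₂ = 6.1 × 4.9767/4.1352 = 6.1 × 1.2035 = 7.3414 m/s

7.3 m/s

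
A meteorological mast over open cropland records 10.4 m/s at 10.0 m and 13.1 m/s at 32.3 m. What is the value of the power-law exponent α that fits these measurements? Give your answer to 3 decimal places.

Power law: V₂/V₁ = (z₂/z₁)^α ⇒ α = ln(V₂/V₁) / ln(z₂/z₁)
α = ln(13.1/10.4) / ln(32.3/10.0) = ln(1.2596) / ln(3.2300)
  = 0.23081 / 1.17248 = 0.19685

α ≈ 0.197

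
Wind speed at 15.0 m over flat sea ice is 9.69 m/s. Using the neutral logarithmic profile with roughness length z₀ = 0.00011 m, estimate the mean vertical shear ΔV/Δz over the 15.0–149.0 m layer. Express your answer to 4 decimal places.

0.0140 m/s/m

Log law: V₂ = V₁ · ln(z₂/z₀)/ln(z₁/z₀) = 9.69 × 14.1190/11.8231 = 11.5717 m/s
ΔV/Δz = (11.5717 − 9.69)/(149.0 − 15.0) = 1.8817/134.0000 = 0.01404 m/s/m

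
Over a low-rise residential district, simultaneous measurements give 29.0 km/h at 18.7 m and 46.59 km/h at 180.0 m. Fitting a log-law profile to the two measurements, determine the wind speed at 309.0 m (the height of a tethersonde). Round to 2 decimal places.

50.79 km/h

Log law: V ∝ ln(z/z₀). From the pair, with r = V₁/V₂ = 0.62245,
ln z₀ = (ln z₁ − r·ln z₂)/(1 − r) = (2.9285 − 0.62245×5.1930)/0.37755 = -0.8048 → z₀ = 0.4472 m
V₃ = V₁ · ln(z₃/z₀)/ln(z₁/z₀) = 29.0 × 6.5381/3.7333 = 50.7877 km/h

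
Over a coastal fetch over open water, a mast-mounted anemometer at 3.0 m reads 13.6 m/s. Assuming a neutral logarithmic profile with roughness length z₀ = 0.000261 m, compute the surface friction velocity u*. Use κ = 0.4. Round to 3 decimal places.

Log law: V(z) = (u*/κ) · ln(z/z₀) ⇒ u* = κ · V / ln(z/z₀)
u* = 0.4 × 13.6 / ln(3.0/0.000261) = 0.4 × 13.6 / 9.3496
   = 5.4400 / 9.3496 = 0.5818 m/s

u* ≈ 0.582 m/s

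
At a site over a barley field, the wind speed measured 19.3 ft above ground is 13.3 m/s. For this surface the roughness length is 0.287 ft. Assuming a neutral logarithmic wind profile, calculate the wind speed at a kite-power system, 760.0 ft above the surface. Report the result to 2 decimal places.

Log law: V(z) ∝ ln(z/z₀), so V₂/V₁ = ln(z₂/z₀) / ln(z₁/z₀).
ln(760.0/0.287) = 7.8816, ln(19.3/0.287) = 4.2084
V₂ = 13.3 × 7.8816/4.2084 = 13.3 × 1.8728 = 24.9087 m/s

24.91 m/s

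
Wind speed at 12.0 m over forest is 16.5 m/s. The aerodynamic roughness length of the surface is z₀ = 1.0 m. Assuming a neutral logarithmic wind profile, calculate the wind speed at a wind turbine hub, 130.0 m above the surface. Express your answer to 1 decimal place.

Log law: V(z) ∝ ln(z/z₀), so V₂/V₁ = ln(z₂/z₀) / ln(z₁/z₀).
ln(130.0/1.0) = 4.8675, ln(12.0/1.0) = 2.4849
V₂ = 16.5 × 4.8675/2.4849 = 16.5 × 1.9588 = 32.3209 m/s

32.3 m/s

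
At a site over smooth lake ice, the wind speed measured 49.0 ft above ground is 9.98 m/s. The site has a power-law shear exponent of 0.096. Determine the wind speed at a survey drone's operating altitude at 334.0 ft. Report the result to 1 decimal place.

12.0 m/s

Power-law profile: V₂ = V₁ · (z₂/z₁)^α
V₂ = 9.98 × (334.0/49.0)^0.096 = 9.98 × (6.8163)^0.096
    = 9.98 × 1.2023 = 11.9992 m/s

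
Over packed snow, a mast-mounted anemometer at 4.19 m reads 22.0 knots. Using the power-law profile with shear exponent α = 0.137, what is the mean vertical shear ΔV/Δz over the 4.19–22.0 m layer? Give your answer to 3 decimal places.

Power law: V₂ = V₁ · (z₂/z₁)^α = 22.0 × (5.2506)^0.137 = 27.6116 knots
ΔV/Δz = (27.6116 − 22.0)/(22.0 − 4.19) = 5.6116/17.8100 = 0.31508 knots/m

0.315 knots/m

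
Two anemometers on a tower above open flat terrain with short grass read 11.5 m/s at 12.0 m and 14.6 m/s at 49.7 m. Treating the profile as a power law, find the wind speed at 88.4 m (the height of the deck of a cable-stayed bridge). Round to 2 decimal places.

16.08 m/s

First find α: α = ln(V₂/V₁)/ln(z₂/z₁) = ln(14.6/11.5)/ln(49.7/12.0) = 0.23867/1.42110 = 0.1680
Extrapolate from 49.7 m to 88.4 m: V₃ = 14.6 × (88.4/49.7)^0.1680 = 14.6 × 1.1015 = 16.0826 m/s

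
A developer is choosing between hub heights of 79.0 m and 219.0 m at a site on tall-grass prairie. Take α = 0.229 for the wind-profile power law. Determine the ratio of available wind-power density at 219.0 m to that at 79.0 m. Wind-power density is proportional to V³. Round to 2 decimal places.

Speed ratio: V_B/V_A = (z_B/z_A)^α = (219.0/79.0)^0.229 = (2.7722)^0.229 = 1.26301
Power-density ratio: P_B/P_A = (V_B/V_A)³ = (1.26301)³ = 2.01472

2.01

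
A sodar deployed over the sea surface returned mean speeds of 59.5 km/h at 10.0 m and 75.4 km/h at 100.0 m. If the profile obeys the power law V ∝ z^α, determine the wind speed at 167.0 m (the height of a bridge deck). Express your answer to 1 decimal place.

79.5 km/h

First find α: α = ln(V₂/V₁)/ln(z₂/z₁) = ln(75.4/59.5)/ln(100.0/10.0) = 0.23683/2.30259 = 0.1029
Extrapolate from 100.0 m to 167.0 m: V₃ = 75.4 × (167.0/100.0)^0.1029 = 75.4 × 1.0542 = 79.4838 km/h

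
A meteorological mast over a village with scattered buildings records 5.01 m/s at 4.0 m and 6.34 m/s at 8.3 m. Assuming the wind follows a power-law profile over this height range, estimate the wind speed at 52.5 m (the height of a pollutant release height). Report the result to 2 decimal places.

11.49 m/s

First find α: α = ln(V₂/V₁)/ln(z₂/z₁) = ln(6.34/5.01)/ln(8.3/4.0) = 0.23544/0.72996 = 0.3225
Extrapolate from 8.3 m to 52.5 m: V₃ = 6.34 × (52.5/8.3)^0.3225 = 6.34 × 1.8129 = 11.4940 m/s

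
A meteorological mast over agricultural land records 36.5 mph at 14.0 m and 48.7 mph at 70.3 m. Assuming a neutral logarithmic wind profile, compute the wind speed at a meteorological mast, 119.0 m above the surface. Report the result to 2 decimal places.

52.68 mph

Log law: V ∝ ln(z/z₀). From the pair, with r = V₁/V₂ = 0.74949,
ln z₀ = (ln z₁ − r·ln z₂)/(1 − r) = (2.6391 − 0.74949×4.2528)/0.25051 = -2.1889 → z₀ = 0.1120 m
V₃ = V₁ · ln(z₃/z₀)/ln(z₁/z₀) = 36.5 × 6.9680/4.8279 = 52.6793 mph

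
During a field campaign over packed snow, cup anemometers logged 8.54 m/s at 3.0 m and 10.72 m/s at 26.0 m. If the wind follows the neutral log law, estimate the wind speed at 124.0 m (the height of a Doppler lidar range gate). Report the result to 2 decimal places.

12.30 m/s

Log law: V ∝ ln(z/z₀). From the pair, with r = V₁/V₂ = 0.79664,
ln z₀ = (ln z₁ − r·ln z₂)/(1 − r) = (1.0986 − 0.79664×3.2581)/0.20336 = -7.3610 → z₀ = 0.0006356 m
V₃ = V₁ · ln(z₃/z₀)/ln(z₁/z₀) = 8.54 × 12.1813/8.4596 = 12.2970 m/s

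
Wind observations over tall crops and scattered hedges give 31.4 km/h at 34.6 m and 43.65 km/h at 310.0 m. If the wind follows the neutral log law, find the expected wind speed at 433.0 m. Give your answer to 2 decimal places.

45.52 km/h

Log law: V ∝ ln(z/z₀). From the pair, with r = V₁/V₂ = 0.71936,
ln z₀ = (ln z₁ − r·ln z₂)/(1 − r) = (3.5439 − 0.71936×5.7366)/0.28064 = -2.0767 → z₀ = 0.1253 m
V₃ = V₁ · ln(z₃/z₀)/ln(z₁/z₀) = 31.4 × 8.1474/5.6205 = 45.5169 km/h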